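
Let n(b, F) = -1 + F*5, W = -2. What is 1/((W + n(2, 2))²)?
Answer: 1/49 ≈ 0.020408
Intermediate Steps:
n(b, F) = -1 + 5*F
1/((W + n(2, 2))²) = 1/((-2 + (-1 + 5*2))²) = 1/((-2 + (-1 + 10))²) = 1/((-2 + 9)²) = 1/(7²) = 1/49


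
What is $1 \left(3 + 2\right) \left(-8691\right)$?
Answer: $-43455$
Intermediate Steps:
$1 \left(3 + 2\right) \left(-8691\right) = 1 \cdot 5 \left(-8691\right) = 5 \left(-8691\right) = -43455$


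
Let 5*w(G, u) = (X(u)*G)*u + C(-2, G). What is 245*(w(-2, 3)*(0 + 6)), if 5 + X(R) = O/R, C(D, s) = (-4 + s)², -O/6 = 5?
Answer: 37044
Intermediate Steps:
O = -30 (O = -6*5 = -30)
X(R) = -5 - 30/R
w(G, u) = (-4 + G)²/5 + G*u*(-5 - 30/u)/5 (w(G, u) = (((-5 - 30/u)*G)*u + (-4 + G)²)/5 = ((G*(-5 - 30/u))*u + (-4 + G)²)/5 = (G*u*(-5 - 30/u) + (-4 + G)²)/5 = ((-4 + G)² + G*u*(-5 - 30/u))/5 = (-4 + G)²/5 + G*u*(-5 - 30/u)/5)
245*(w(-2, 3)*(0 + 6)) = 245*(((-4 - 2)²/5 - 1*(-2)*(6 + 3))*(0 + 6)) = 245*(((⅕)*(-6)² - 1*(-2)*9)*6) = 245*(((⅕)*36 + 18)*6) = 245*((36/5 + 18)*6) = 245*((126/5)*6) = 245*(756/5) = 37044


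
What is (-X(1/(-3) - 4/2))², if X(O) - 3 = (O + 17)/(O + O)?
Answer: 1/49 ≈ 0.020408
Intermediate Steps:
X(O) = 3 + (17 + O)/(2*O) (X(O) = 3 + (O + 17)/(O + O) = 3 + (17 + O)/((2*O)) = 3 + (17 + O)*(1/(2*O)) = 3 + (17 + O)/(2*O))
(-X(1/(-3) - 4/2))² = (-(17 + 7*(1/(-3) - 4/2))/(2*(1/(-3) - 4/2)))² = (-(17 + 7*(1*(-⅓) - 4*½))/(2*(1*(-⅓) - 4*½)))² = (-(17 + 7*(-⅓ - 2))/(2*(-⅓ - 2)))² = (-(17 + 7*(-7/3))/(2*(-7/3)))² = (-(-3)*(17 - 49/3)/(2*7))² = (-(-3)*2/(2*7*3))² = (-1*(-⅐))² = (⅐)² = 1/49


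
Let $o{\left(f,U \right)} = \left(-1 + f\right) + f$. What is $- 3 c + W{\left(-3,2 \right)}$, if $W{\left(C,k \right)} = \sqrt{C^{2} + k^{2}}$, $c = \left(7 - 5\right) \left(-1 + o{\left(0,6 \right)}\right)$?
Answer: $12 + \sqrt{13} \approx 15.606$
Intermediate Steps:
$o{\left(f,U \right)} = -1 + 2 f$
$c = -4$ ($c = \left(7 - 5\right) \left(-1 + \left(-1 + 2 \cdot 0\right)\right) = 2 \left(-1 + \left(-1 + 0\right)\right) = 2 \left(-1 - 1\right) = 2 \left(-2\right) = -4$)
$- 3 c + W{\left(-3,2 \right)} = \left(-3\right) \left(-4\right) + \sqrt{\left(-3\right)^{2} + 2^{2}} = 12 + \sqrt{9 + 4} = 12 + \sqrt{13}$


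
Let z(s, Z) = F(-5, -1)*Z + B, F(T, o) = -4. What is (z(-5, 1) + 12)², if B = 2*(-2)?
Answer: 16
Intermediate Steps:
B = -4
z(s, Z) = -4 - 4*Z (z(s, Z) = -4*Z - 4 = -4 - 4*Z)
(z(-5, 1) + 12)² = ((-4 - 4*1) + 12)² = ((-4 - 4) + 12)² = (-8 + 12)² = 4² = 16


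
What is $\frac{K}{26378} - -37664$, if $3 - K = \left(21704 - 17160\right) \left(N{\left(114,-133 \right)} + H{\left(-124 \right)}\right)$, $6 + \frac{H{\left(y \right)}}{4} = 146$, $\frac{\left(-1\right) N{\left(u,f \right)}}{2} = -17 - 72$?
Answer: $\frac{990147523}{26378} \approx 37537.0$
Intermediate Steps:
$N{\left(u,f \right)} = 178$ ($N{\left(u,f \right)} = - 2 \left(-17 - 72\right) = \left(-2\right) \left(-89\right) = 178$)
$H{\left(y \right)} = 560$ ($H{\left(y \right)} = -24 + 4 \cdot 146 = -24 + 584 = 560$)
$K = -3353469$ ($K = 3 - \left(21704 - 17160\right) \left(178 + 560\right) = 3 - 4544 \cdot 738 = 3 - 3353472 = -3353469$)
$\frac{K}{26378} - -37664 = - \frac{3353469}{26378} - -37664 = \left(-3353469\right) \frac{1}{26378} + 37664 = - \frac{3353469}{26378} + 37664 = \frac{990147523}{26378}$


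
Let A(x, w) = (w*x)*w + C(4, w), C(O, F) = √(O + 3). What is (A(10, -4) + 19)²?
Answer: (179 + √7)² ≈ 32995.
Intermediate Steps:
C(O, F) = √(3 + O)
A(x, w) = √7 + x*w² (A(x, w) = (w*x)*w + √(3 + 4) = x*w² + √7 = √7 + x*w²)
(A(10, -4) + 19)² = ((√7 + 10*(-4)²) + 19)² = ((√7 + 10*16) + 19)² = ((√7 + 160) + 19)² = ((160 + √7) + 19)² = (179 + √7)²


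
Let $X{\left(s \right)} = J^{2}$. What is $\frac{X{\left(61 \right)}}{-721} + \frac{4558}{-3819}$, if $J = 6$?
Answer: $- \frac{3423802}{2753499} \approx -1.2434$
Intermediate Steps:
$X{\left(s \right)} = 36$ ($X{\left(s \right)} = 6^{2} = 36$)
$\frac{X{\left(61 \right)}}{-721} + \frac{4558}{-3819} = \frac{36}{-721} + \frac{4558}{-3819} = 36 \left(- \frac{1}{721}\right) + 4558 \left(- \frac{1}{3819}\right) = - \frac{36}{721} - \frac{4558}{3819} = - \frac{3423802}{2753499}$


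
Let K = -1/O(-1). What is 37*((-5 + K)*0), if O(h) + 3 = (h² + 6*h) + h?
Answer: 0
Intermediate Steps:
O(h) = -3 + h² + 7*h (O(h) = -3 + ((h² + 6*h) + h) = -3 + (h² + 7*h) = -3 + h² + 7*h)
K = ⅑ (K = -1/(-3 + (-1)² + 7*(-1)) = -1/(-3 + 1 - 7) = -1/(-9) = -1*(-⅑) = ⅑ ≈ 0.11111)
37*((-5 + K)*0) = 37*((-5 + ⅑)*0) = 37*(-44/9*0) = 37*0 = 0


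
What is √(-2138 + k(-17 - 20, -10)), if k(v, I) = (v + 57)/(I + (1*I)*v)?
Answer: I*√76966/6 ≈ 46.238*I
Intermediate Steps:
k(v, I) = (57 + v)/(I + I*v)
√(-2138 + k(-17 - 20, -10)) = √(-2138 + (57 + (-17 - 20))/((-10)*(1 + (-17 - 20)))) = √(-2138 - (57 - 37)/(10*(1 - 37))) = √(-2138 - ⅒*20/(-36)) = √(-2138 - ⅒*(-1/36)*20) = √(-2138 + 1/18) = √(-38483/18) = I*√76966/6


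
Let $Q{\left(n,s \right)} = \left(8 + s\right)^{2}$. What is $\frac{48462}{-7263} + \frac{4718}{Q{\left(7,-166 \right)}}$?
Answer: $- \frac{195923089}{30218922} \approx -6.4835$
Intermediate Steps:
$\frac{48462}{-7263} + \frac{4718}{Q{\left(7,-166 \right)}} = \frac{48462}{-7263} + \frac{4718}{\left(8 - 166\right)^{2}} = 48462 \left(- \frac{1}{7263}\right) + \frac{4718}{\left(-158\right)^{2}} = - \frac{16154}{2421} + \frac{4718}{24964} = - \frac{16154}{2421} + 4718 \cdot \frac{1}{24964} = - \frac{16154}{2421} + \frac{2359}{12482} = - \frac{195923089}{30218922}$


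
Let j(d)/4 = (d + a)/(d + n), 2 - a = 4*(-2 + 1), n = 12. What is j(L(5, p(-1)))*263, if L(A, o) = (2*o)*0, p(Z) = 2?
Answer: 526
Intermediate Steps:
a = 6 (a = 2 - 4*(-2 + 1) = 2 - 4*(-1) = 2 - 1*(-4) = 2 + 4 = 6)
L(A, o) = 0
j(d) = 4*(6 + d)/(12 + d) (j(d) = 4*((d + 6)/(d + 12)) = 4*((6 + d)/(12 + d)) = 4*(6 + d)/(12 + d))
j(L(5, p(-1)))*263 = (4*(6 + 0)/(12 + 0))*263 = (4*6/12)*263 = (4*(1/12)*6)*263 = 2*263 = 526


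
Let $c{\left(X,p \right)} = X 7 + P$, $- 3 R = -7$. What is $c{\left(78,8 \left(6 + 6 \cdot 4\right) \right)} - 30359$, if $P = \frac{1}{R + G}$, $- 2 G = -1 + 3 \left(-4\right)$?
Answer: $- \frac{1580083}{53} \approx -29813.0$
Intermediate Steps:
$R = \frac{7}{3}$ ($R = \left(- \frac{1}{3}\right) \left(-7\right) = \frac{7}{3} \approx 2.3333$)
$G = \frac{13}{2}$ ($G = - \frac{-1 + 3 \left(-4\right)}{2} = - \frac{-1 - 12}{2} = \left(- \frac{1}{2}\right) \left(-13\right) = \frac{13}{2} \approx 6.5$)
$P = \frac{6}{53}$ ($P = \frac{1}{\frac{7}{3} + \frac{13}{2}} = \frac{1}{\frac{53}{6}} = \frac{6}{53} \approx 0.11321$)
$c{\left(X,p \right)} = \frac{6}{53} + 7 X$ ($c{\left(X,p \right)} = X 7 + \frac{6}{53} = 7 X + \frac{6}{53} = \frac{6}{53} + 7 X$)
$c{\left(78,8 \left(6 + 6 \cdot 4\right) \right)} - 30359 = \left(\frac{6}{53} + 7 \cdot 78\right) - 30359 = \left(\frac{6}{53} + 546\right) - 30359 = \frac{28944}{53} - 30359 = - \frac{1580083}{53}$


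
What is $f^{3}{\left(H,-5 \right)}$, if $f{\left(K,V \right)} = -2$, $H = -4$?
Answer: $-8$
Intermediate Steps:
$f^{3}{\left(H,-5 \right)} = \left(-2\right)^{3} = -8$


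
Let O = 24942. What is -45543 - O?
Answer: -70485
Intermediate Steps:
-45543 - O = -45543 - 1*24942 = -45543 - 24942 = -70485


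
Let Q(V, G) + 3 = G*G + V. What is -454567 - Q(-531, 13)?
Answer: -454202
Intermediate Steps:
Q(V, G) = -3 + V + G**2 (Q(V, G) = -3 + (G*G + V) = -3 + (G**2 + V) = -3 + (V + G**2) = -3 + V + G**2)
-454567 - Q(-531, 13) = -454567 - (-3 - 531 + 13**2) = -454567 - (-3 - 531 + 169) = -454567 - 1*(-365) = -454567 + 365 = -454202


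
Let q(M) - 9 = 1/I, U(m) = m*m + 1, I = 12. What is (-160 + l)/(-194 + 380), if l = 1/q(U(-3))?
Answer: -8714/10137 ≈ -0.85962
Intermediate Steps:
U(m) = 1 + m² (U(m) = m² + 1 = 1 + m²)
q(M) = 109/12 (q(M) = 9 + 1/12 = 109/12)
l = 12/109 (l = 1/(109/12) = 12/109 ≈ 0.11009)
(-160 + l)/(-194 + 380) = (-160 + 12/109)/(-194 + 380) = -17428/109/186 = (1/186)*(-17428/109) = -8714/10137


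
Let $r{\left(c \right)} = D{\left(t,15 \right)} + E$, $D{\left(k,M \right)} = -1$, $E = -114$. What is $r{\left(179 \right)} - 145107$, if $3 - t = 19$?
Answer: $-145222$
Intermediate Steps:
$t = -16$ ($t = 3 - 19 = -16$)
$r{\left(c \right)} = -115$ ($r{\left(c \right)} = -1 - 114 = -115$)
$r{\left(179 \right)} - 145107 = -115 - 145107 = -145222$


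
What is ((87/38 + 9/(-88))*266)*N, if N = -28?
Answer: -179193/11 ≈ -16290.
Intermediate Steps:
((87/38 + 9/(-88))*266)*N = ((87/38 + 9/(-88))*266)*(-28) = ((87*(1/38) + 9*(-1/88))*266)*(-28) = ((87/38 - 9/88)*266)*(-28) = ((3657/1672)*266)*(-28) = (25599/44)*(-28) = -179193/11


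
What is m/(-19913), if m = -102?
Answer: 102/19913 ≈ 0.0051223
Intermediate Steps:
m/(-19913) = -102/(-19913) = -102*(-1/19913) = 102/19913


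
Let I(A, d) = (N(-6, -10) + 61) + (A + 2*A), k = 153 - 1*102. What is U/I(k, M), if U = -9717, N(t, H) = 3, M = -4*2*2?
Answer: -9717/217 ≈ -44.779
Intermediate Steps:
M = -16 (M = -8*2 = -16)
k = 51 (k = 153 - 102 = 51)
I(A, d) = 64 + 3*A (I(A, d) = (3 + 61) + (A + 2*A) = 64 + 3*A)
U/I(k, M) = -9717/(64 + 3*51) = -9717/(64 + 153) = -9717/217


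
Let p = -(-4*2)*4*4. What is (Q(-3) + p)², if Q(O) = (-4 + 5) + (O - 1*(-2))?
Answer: 16384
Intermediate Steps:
Q(O) = 3 + O (Q(O) = 1 + (O + 2) = 1 + (2 + O) = 3 + O)
p = 128 (p = -(-8)*4*4 = -1*(-32)*4 = 32*4 = 128)
(Q(-3) + p)² = ((3 - 3) + 128)² = (0 + 128)² = 128² = 16384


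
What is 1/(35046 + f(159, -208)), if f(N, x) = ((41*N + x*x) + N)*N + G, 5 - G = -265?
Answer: 1/7976094 ≈ 1.2537e-7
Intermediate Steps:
G = 270 (G = 5 - 1*(-265) = 5 + 265 = 270)
f(N, x) = 270 + N*(x**2 + 42*N) (f(N, x) = ((41*N + x*x) + N)*N + 270 = ((41*N + x**2) + N)*N + 270 = ((x**2 + 41*N) + N)*N + 270 = (x**2 + 42*N)*N + 270 = N*(x**2 + 42*N) + 270 = 270 + N*(x**2 + 42*N))
1/(35046 + f(159, -208)) = 1/(35046 + (270 + 42*159**2 + 159*(-208)**2)) = 1/(35046 + (270 + 42*25281 + 159*43264)) = 1/(35046 + (270 + 1061802 + 6878976)) = 1/(35046 + 7941048) = 1/7976094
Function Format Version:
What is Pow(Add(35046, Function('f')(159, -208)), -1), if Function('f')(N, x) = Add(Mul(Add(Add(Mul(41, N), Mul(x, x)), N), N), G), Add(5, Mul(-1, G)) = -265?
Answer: Rational(1, 7976094) ≈ 1.2537e-7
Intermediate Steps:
G = 270 (G = Add(5, Mul(-1, -265)) = Add(5, 265) = 270)
Function('f')(N, x) = Add(270, Mul(N, Add(Pow(x, 2), Mul(42, N)))) (Function('f')(N, x) = Add(Mul(Add(Add(Mul(41, N), Mul(x, x)), N), N), 270) = Add(Mul(Add(Add(Mul(41, N), Pow(x, 2)), N), N), 270) = Add(Mul(Add(Add(Pow(x, 2), Mul(41, N)), N), N), 270) = Add(Mul(Add(Pow(x, 2), Mul(42, N)), N), 270) = Add(Mul(N, Add(Pow(x, 2), Mul(42, N))), 270) = Add(270, Mul(N, Add(Pow(x, 2), Mul(42, N)))))
Pow(Add(35046, Function('f')(159, -208)), -1) = Pow(Add(35046, Add(270, Mul(42, Pow(159, 2)), Mul(159, Pow(-208, 2)))), -1) = Pow(Add(35046, Add(270, Mul(42, 25281), Mul(159, 43264))), -1) = Pow(Add(35046, Add(270, 1061802, 6878976)), -1) = Pow(Add(35046, 7941048), -1) = Pow(7976094, -1) = Rational(1, 7976094)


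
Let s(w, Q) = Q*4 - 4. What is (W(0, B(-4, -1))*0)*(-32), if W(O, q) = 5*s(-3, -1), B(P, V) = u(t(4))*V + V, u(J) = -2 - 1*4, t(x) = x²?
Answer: 0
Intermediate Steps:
s(w, Q) = -4 + 4*Q (s(w, Q) = 4*Q - 4 = -4 + 4*Q)
u(J) = -6 (u(J) = -2 - 4 = -6)
B(P, V) = -5*V (B(P, V) = -6*V + V = -5*V)
W(O, q) = -40 (W(O, q) = 5*(-4 + 4*(-1)) = 5*(-4 - 4) = 5*(-8) = -40)
(W(0, B(-4, -1))*0)*(-32) = -40*0*(-32) = 0*(-32) = 0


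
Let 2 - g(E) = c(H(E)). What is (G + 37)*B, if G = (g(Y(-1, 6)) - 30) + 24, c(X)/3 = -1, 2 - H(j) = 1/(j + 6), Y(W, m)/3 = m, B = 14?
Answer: 504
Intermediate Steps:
Y(W, m) = 3*m
H(j) = 2 - 1/(6 + j) (H(j) = 2 - 1/(j + 6) = 2 - 1/(6 + j))
c(X) = -3 (c(X) = 3*(-1) = -3)
g(E) = 5 (g(E) = 2 - 1*(-3) = 2 + 3 = 5)
G = -1 (G = (5 - 30) + 24 = -25 + 24 = -1)
(G + 37)*B = (-1 + 37)*14 = 36*14 = 504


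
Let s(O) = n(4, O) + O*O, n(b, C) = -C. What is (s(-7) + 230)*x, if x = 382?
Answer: 109252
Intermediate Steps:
s(O) = O² - O (s(O) = -O + O*O = -O + O² = O² - O)
(s(-7) + 230)*x = (-7*(-1 - 7) + 230)*382 = (-7*(-8) + 230)*382 = (56 + 230)*382 = 286*382 = 109252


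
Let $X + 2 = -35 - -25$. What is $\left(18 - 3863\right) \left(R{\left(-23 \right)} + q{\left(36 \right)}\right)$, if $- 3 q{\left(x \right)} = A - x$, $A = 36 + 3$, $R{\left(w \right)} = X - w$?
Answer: $-38450$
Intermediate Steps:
$X = -12$ ($X = -2 - 10 = -12$)
$R{\left(w \right)} = -12 - w$
$A = 39$
$q{\left(x \right)} = -13 + \frac{x}{3}$ ($q{\left(x \right)} = - \frac{39 - x}{3} = -13 + \frac{x}{3}$)
$\left(18 - 3863\right) \left(R{\left(-23 \right)} + q{\left(36 \right)}\right) = \left(18 - 3863\right) \left(\left(-12 - -23\right) + \left(-13 + \frac{1}{3} \cdot 36\right)\right) = - 3845 \left(\left(-12 + 23\right) + \left(-13 + 12\right)\right) = - 3845 \left(11 - 1\right) = \left(-3845\right) 10 = -38450$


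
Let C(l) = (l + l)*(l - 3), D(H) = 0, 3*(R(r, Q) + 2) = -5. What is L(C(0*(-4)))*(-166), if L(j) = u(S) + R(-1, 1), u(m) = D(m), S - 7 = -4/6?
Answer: 1826/3 ≈ 608.67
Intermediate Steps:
R(r, Q) = -11/3 (R(r, Q) = -2 + (⅓)*(-5) = -2 - 5/3 = -11/3)
S = 19/3 (S = 7 - 4/6 = 7 - 4*⅙ = 7 - ⅔ = 19/3 ≈ 6.3333)
u(m) = 0
C(l) = 2*l*(-3 + l) (C(l) = (2*l)*(-3 + l) = 2*l*(-3 + l))
L(j) = -11/3 (L(j) = 0 - 11/3 = -11/3)
L(C(0*(-4)))*(-166) = -11/3*(-166) = 1826/3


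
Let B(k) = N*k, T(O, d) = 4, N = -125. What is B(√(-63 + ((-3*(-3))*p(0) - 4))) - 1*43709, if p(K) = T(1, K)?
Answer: -43709 - 125*I*√31 ≈ -43709.0 - 695.97*I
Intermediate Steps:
p(K) = 4
B(k) = -125*k
B(√(-63 + ((-3*(-3))*p(0) - 4))) - 1*43709 = -125*√(-63 + (-3*(-3)*4 - 4)) - 1*43709 = -125*√(-63 + (9*4 - 4)) - 43709 = -125*√(-63 + (36 - 4)) - 43709 = -125*√(-63 + 32) - 43709 = -125*I*√31 - 43709 = -43709 - 125*I*√31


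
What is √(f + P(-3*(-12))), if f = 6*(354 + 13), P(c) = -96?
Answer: 9*√26 ≈ 45.891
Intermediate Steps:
f = 2202 (f = 6*367 = 2202)
√(f + P(-3*(-12))) = √(2202 - 96) = √2106 = 9*√26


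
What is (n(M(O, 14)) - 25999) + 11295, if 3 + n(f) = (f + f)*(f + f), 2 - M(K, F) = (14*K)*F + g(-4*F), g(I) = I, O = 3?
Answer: 1108893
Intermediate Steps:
M(K, F) = 2 + 4*F - 14*F*K (M(K, F) = 2 - ((14*K)*F - 4*F) = 2 - (14*F*K - 4*F) = 2 - (-4*F + 14*F*K) = 2 + (4*F - 14*F*K) = 2 + 4*F - 14*F*K)
n(f) = -3 + 4*f² (n(f) = -3 + (f + f)*(f + f) = -3 + (2*f)*(2*f) = -3 + 4*f²)
(n(M(O, 14)) - 25999) + 11295 = ((-3 + 4*(2 + 4*14 - 14*14*3)²) - 25999) + 11295 = ((-3 + 4*(2 + 56 - 588)²) - 25999) + 11295 = ((-3 + 4*(-530)²) - 25999) + 11295 = ((-3 + 4*280900) - 25999) + 11295 = ((-3 + 1123600) - 25999) + 11295 = (1123597 - 25999) + 11295 = 1097598 + 11295 = 1108893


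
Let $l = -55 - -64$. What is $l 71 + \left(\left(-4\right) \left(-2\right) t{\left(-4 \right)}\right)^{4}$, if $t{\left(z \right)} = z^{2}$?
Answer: $268436095$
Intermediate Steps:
$l = 9$ ($l = -55 + 64 = 9$)
$l 71 + \left(\left(-4\right) \left(-2\right) t{\left(-4 \right)}\right)^{4} = 9 \cdot 71 + \left(\left(-4\right) \left(-2\right) \left(-4\right)^{2}\right)^{4} = 639 + \left(8 \cdot 16\right)^{4} = 639 + 128^{4} = 639 + 268435456 = 268436095$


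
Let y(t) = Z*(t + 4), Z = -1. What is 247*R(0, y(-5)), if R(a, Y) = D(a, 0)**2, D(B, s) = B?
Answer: 0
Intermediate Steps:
y(t) = -4 - t (y(t) = -(t + 4) = -(4 + t) = -4 - t)
R(a, Y) = a**2
247*R(0, y(-5)) = 247*0**2 = 247*0 = 0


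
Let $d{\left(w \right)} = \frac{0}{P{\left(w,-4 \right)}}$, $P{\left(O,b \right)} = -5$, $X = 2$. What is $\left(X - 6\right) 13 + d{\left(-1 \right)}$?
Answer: $-52$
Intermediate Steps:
$d{\left(w \right)} = 0$ ($d{\left(w \right)} = \frac{0}{-5} = 0 \left(- \frac{1}{5}\right) = 0$)
$\left(X - 6\right) 13 + d{\left(-1 \right)} = \left(2 - 6\right) 13 + 0 = \left(-4\right) 13 + 0 = -52 + 0 = -52$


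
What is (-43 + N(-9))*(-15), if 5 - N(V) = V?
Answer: 435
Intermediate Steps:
N(V) = 5 - V
(-43 + N(-9))*(-15) = (-43 + (5 - 1*(-9)))*(-15) = (-43 + (5 + 9))*(-15) = (-43 + 14)*(-15) = -29*(-15) = 435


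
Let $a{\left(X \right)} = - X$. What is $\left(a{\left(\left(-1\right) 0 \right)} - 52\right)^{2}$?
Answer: $2704$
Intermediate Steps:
$\left(a{\left(\left(-1\right) 0 \right)} - 52\right)^{2} = \left(- \left(-1\right) 0 - 52\right)^{2} = \left(\left(-1\right) 0 - 52\right)^{2} = \left(0 - 52\right)^{2} = \left(-52\right)^{2} = 2704$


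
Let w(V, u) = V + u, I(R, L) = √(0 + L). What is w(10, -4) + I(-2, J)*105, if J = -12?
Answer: 6 + 210*I*√3 ≈ 6.0 + 363.73*I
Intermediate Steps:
I(R, L) = √L
w(10, -4) + I(-2, J)*105 = (10 - 4) + √(-12)*105 = 6 + (2*I*√3)*105 = 6 + 210*I*√3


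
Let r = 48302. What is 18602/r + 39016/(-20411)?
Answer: -752432705/492946061 ≈ -1.5264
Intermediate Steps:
18602/r + 39016/(-20411) = 18602/48302 + 39016/(-20411) = 18602*(1/48302) + 39016*(-1/20411) = 9301/24151 - 39016/20411 = -752432705/492946061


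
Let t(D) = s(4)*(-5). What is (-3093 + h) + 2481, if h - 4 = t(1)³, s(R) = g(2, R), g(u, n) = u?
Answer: -1608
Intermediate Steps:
s(R) = 2
t(D) = -10 (t(D) = 2*(-5) = -10)
h = -996 (h = 4 + (-10)³ = 4 - 1000 = -996)
(-3093 + h) + 2481 = (-3093 - 996) + 2481 = -4089 + 2481 = -1608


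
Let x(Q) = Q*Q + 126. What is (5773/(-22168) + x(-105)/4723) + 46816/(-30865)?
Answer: 1886513571361/3231548956360 ≈ 0.58378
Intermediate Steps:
x(Q) = 126 + Q**2 (x(Q) = Q**2 + 126 = 126 + Q**2)
(5773/(-22168) + x(-105)/4723) + 46816/(-30865) = (5773/(-22168) + (126 + (-105)**2)/4723) + 46816/(-30865) = (5773*(-1/22168) + (126 + 11025)*(1/4723)) + 46816*(-1/30865) = (-5773/22168 + 11151*(1/4723)) - 46816/30865 = (-5773/22168 + 11151/4723) - 46816/30865 = 219929489/104699464 - 46816/30865 = 1886513571361/3231548956360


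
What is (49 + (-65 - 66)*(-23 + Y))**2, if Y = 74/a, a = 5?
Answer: 31539456/25 ≈ 1.2616e+6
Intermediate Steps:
Y = 74/5 ≈ 14.800
(49 + (-65 - 66)*(-23 + Y))**2 = (49 + (-65 - 66)*(-23 + 74/5))**2 = (49 - 131*(-41/5))**2 = (49 + 5371/5)**2 = (5616/5)**2 = 31539456/25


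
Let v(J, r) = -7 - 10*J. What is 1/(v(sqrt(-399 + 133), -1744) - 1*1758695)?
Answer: I/(2*(-879351*I + 5*sqrt(266))) ≈ -5.686e-7 + 5.273e-11*I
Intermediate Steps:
1/(v(sqrt(-399 + 133), -1744) - 1*1758695) = 1/((-7 - 10*sqrt(-399 + 133)) - 1*1758695) = 1/((-7 - 10*I*sqrt(266)) - 1758695) = 1/(-1758702 - 10*I*sqrt(266))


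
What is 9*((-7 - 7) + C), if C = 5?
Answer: -81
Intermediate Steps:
9*((-7 - 7) + C) = 9*((-7 - 7) + 5) = 9*(-14 + 5) = 9*(-9) = -81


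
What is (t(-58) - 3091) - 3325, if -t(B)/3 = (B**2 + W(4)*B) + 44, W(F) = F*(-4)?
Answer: -19424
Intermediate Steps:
W(F) = -4*F
t(B) = -132 - 3*B**2 + 48*B (t(B) = -3*((B**2 + (-4*4)*B) + 44) = -3*((B**2 - 16*B) + 44) = -3*(44 + B**2 - 16*B) = -132 - 3*B**2 + 48*B)
(t(-58) - 3091) - 3325 = ((-132 - 3*(-58)**2 + 48*(-58)) - 3091) - 3325 = ((-132 - 3*3364 - 2784) - 3091) - 3325 = ((-132 - 10092 - 2784) - 3091) - 3325 = (-13008 - 3091) - 3325 = -16099 - 3325 = -19424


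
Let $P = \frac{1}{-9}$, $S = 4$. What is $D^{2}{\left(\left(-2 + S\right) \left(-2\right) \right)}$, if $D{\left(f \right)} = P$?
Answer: $\frac{1}{81} \approx 0.012346$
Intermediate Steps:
$P = - \frac{1}{9} \approx -0.11111$
$D{\left(f \right)} = - \frac{1}{9}$
$D^{2}{\left(\left(-2 + S\right) \left(-2\right) \right)} = \left(- \frac{1}{9}\right)^{2} = \frac{1}{81}$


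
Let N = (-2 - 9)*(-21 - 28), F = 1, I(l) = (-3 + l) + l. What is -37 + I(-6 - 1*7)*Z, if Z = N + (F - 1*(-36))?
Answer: -16741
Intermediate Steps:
I(l) = -3 + 2*l
N = 539 (N = -11*(-49) = 539)
Z = 576 (Z = 539 + (1 - 1*(-36)) = 539 + (1 + 36) = 539 + 37 = 576)
-37 + I(-6 - 1*7)*Z = -37 + (-3 + 2*(-6 - 1*7))*576 = -37 + (-3 + 2*(-6 - 7))*576 = -37 + (-3 + 2*(-13))*576 = -37 + (-3 - 26)*576 = -37 - 29*576 = -37 - 16704 = -16741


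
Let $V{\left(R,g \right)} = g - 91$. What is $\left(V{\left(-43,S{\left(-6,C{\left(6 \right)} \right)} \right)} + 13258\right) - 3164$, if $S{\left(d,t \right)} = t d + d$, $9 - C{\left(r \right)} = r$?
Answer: $9979$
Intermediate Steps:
$C{\left(r \right)} = 9 - r$
$S{\left(d,t \right)} = d + d t$ ($S{\left(d,t \right)} = d t + d = d + d t$)
$V{\left(R,g \right)} = -91 + g$
$\left(V{\left(-43,S{\left(-6,C{\left(6 \right)} \right)} \right)} + 13258\right) - 3164 = \left(\left(-91 - 6 \left(1 + \left(9 - 6\right)\right)\right) + 13258\right) - 3164 = \left(\left(-91 - 6 \left(1 + 3\right)\right) + 13258\right) - 3164 = \left(\left(-91 - 24\right) + 13258\right) - 3164 = \left(-115 + 13258\right) - 3164 = 13143 - 3164 = 9979$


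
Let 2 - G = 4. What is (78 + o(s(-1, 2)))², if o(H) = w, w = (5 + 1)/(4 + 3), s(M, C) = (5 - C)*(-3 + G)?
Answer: 304704/49 ≈ 6218.4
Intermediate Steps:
G = -2 (G = 2 - 1*4 = 2 - 4 = -2)
s(M, C) = -25 + 5*C (s(M, C) = (5 - C)*(-3 - 2) = (5 - C)*(-5) = -25 + 5*C)
w = 6/7 ≈ 0.85714
o(H) = 6/7
(78 + o(s(-1, 2)))² = (78 + 6/7)² = (552/7)² = 304704/49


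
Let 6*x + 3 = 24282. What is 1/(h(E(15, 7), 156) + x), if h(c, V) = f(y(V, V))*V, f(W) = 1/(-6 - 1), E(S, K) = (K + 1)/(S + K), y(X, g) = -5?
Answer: 14/56339 ≈ 0.00024850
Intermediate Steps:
x = 8093/2 (x = -1/2 + (1/6)*24282 = -1/2 + 4047 = 8093/2 ≈ 4046.5)
E(S, K) = (1 + K)/(K + S)
f(W) = -1/7 (f(W) = 1/(-7) = -1/7)
h(c, V) = -V/7
1/(h(E(15, 7), 156) + x) = 1/(-1/7*156 + 8093/2) = 1/(-156/7 + 8093/2) = 1/(56339/14) = 14/56339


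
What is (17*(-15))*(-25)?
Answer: 6375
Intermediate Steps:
(17*(-15))*(-25) = -255*(-25) = 6375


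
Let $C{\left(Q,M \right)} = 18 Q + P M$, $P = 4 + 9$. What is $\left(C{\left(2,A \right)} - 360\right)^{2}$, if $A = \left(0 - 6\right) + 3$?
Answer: $131769$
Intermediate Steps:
$P = 13$
$A = -3$ ($A = -6 + 3 = -3$)
$C{\left(Q,M \right)} = 13 M + 18 Q$ ($C{\left(Q,M \right)} = 18 Q + 13 M = 13 M + 18 Q$)
$\left(C{\left(2,A \right)} - 360\right)^{2} = \left(\left(13 \left(-3\right) + 18 \cdot 2\right) - 360\right)^{2} = \left(\left(-39 + 36\right) - 360\right)^{2} = \left(-3 - 360\right)^{2} = \left(-363\right)^{2} = 131769$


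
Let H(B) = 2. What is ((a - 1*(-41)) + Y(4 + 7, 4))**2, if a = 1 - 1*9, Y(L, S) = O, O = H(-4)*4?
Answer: 1681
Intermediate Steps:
O = 8 (O = 2*4 = 8)
Y(L, S) = 8
a = -8 (a = 1 - 9 = -8)
((a - 1*(-41)) + Y(4 + 7, 4))**2 = ((-8 - 1*(-41)) + 8)**2 = ((-8 + 41) + 8)**2 = (33 + 8)**2 = 41**2 = 1681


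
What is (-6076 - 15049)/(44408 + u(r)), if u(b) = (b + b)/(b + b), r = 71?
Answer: -21125/44409 ≈ -0.47569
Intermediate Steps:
u(b) = 1 (u(b) = (2*b)/((2*b)) = (2*b)*(1/(2*b)) = 1)
(-6076 - 15049)/(44408 + u(r)) = (-6076 - 15049)/(44408 + 1) = -21125/44409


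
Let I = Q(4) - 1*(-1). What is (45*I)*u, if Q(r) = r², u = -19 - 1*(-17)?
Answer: -1530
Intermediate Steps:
u = -2 (u = -19 + 17 = -2)
I = 17 (I = 4² - 1*(-1) = 16 + 1 = 17)
(45*I)*u = (45*17)*(-2) = 765*(-2) = -1530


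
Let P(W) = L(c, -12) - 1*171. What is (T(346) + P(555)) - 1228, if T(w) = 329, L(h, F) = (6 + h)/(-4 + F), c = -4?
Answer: -8561/8 ≈ -1070.1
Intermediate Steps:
L(h, F) = (6 + h)/(-4 + F)
P(W) = -1369/8 (P(W) = (6 - 4)/(-4 - 12) - 1*171 = 2/(-16) - 171 = -1/16*2 - 171 = -⅛ - 171 = -1369/8)
(T(346) + P(555)) - 1228 = (329 - 1369/8) - 1228 = 1263/8 - 1228 = -8561/8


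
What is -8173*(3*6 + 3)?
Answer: -171633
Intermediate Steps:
-8173*(3*6 + 3) = -8173*(18 + 3) = -8173*21 = -171633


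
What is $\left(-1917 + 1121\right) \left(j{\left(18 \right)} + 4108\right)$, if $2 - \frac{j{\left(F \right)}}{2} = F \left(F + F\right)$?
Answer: $-2241536$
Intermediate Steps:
$j{\left(F \right)} = 4 - 4 F^{2}$ ($j{\left(F \right)} = 4 - 2 F \left(F + F\right) = 4 - 2 F 2 F = 4 - 2 \cdot 2 F^{2} = 4 - 4 F^{2}$)
$\left(-1917 + 1121\right) \left(j{\left(18 \right)} + 4108\right) = \left(-1917 + 1121\right) \left(\left(4 - 4 \cdot 18^{2}\right) + 4108\right) = - 796 \left(\left(4 - 1296\right) + 4108\right) = - 796 \left(-1292 + 4108\right) = \left(-796\right) 2816 = -2241536$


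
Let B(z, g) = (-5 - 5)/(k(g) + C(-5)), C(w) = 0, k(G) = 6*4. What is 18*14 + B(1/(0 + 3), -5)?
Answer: 3019/12 ≈ 251.58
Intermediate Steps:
k(G) = 24
B(z, g) = -5/12 (B(z, g) = (-5 - 5)/(24 + 0) = -10/24 = -10*1/24 = -5/12)
18*14 + B(1/(0 + 3), -5) = 18*14 - 5/12 = 252 - 5/12 = 3019/12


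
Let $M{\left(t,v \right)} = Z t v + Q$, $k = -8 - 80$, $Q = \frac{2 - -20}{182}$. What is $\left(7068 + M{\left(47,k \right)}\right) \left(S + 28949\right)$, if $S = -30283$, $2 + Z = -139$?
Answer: $- \frac{71652094810}{91} \approx -7.8739 \cdot 10^{8}$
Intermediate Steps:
$Z = -141$ ($Z = -2 - 139 = -141$)
$Q = \frac{11}{91}$ ($Q = \left(2 + 20\right) \frac{1}{182} = 22 \cdot \frac{1}{182} = \frac{11}{91} \approx 0.12088$)
$k = -88$
$M{\left(t,v \right)} = \frac{11}{91} - 141 t v$ ($M{\left(t,v \right)} = - 141 t v + \frac{11}{91} = \frac{11}{91} - 141 t v$)
$\left(7068 + M{\left(47,k \right)}\right) \left(S + 28949\right) = \left(7068 - \left(- \frac{11}{91} + 6627 \left(-88\right)\right)\right) \left(-30283 + 28949\right) = \left(7068 + \left(\frac{11}{91} + 583176\right)\right) \left(-1334\right) = \left(7068 + \frac{53069027}{91}\right) \left(-1334\right) = \frac{53712215}{91} \left(-1334\right) = - \frac{71652094810}{91}$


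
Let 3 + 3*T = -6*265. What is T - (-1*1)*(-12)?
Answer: -543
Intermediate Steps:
T = -531 (T = -1 + (-6*265)/3 = -1 + (⅓)*(-1590) = -1 - 530 = -531)
T - (-1*1)*(-12) = -531 - (-1*1)*(-12) = -531 - (-1)*(-12) = -531 - 1*12 = -531 - 12 = -543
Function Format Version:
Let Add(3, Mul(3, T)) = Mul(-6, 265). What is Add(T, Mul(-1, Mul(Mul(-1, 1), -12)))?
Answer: -543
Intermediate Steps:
T = -531 (T = Add(-1, Mul(Rational(1, 3), Mul(-6, 265))) = Add(-1, Mul(Rational(1, 3), -1590)) = Add(-1, -530) = -531)
Add(T, Mul(-1, Mul(Mul(-1, 1), -12))) = Add(-531, Mul(-1, Mul(Mul(-1, 1), -12))) = Add(-531, Mul(-1, Mul(-1, -12))) = Add(-531, Mul(-1, 12)) = Add(-531, -12) = -543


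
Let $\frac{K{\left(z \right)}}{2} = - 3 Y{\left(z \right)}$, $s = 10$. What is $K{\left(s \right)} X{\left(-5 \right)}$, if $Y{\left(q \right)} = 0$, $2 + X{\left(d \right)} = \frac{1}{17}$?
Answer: $0$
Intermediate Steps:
$X{\left(d \right)} = - \frac{33}{17}$ ($X{\left(d \right)} = -2 + \frac{1}{17} = - \frac{33}{17}$)
$K{\left(z \right)} = 0$ ($K{\left(z \right)} = 2 \left(\left(-3\right) 0\right) = 2 \cdot 0 = 0$)
$K{\left(s \right)} X{\left(-5 \right)} = 0 \left(- \frac{33}{17}\right) = 0$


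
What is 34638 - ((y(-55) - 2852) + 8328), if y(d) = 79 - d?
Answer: 29028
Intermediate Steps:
34638 - ((y(-55) - 2852) + 8328) = 34638 - (((79 - 1*(-55)) - 2852) + 8328) = 34638 - (((79 + 55) - 2852) + 8328) = 34638 - ((134 - 2852) + 8328) = 34638 - (-2718 + 8328) = 34638 - 1*5610 = 34638 - 5610 = 29028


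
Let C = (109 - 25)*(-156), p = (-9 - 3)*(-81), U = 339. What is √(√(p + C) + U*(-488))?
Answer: √(-165432 + 6*I*√337) ≈ 0.135 + 406.73*I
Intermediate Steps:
p = 972 (p = -12*(-81) = 972)
C = -13104 (C = 84*(-156) = -13104)
√(√(p + C) + U*(-488)) = √(√(972 - 13104) + 339*(-488)) = √(√(-12132) - 165432) = √(6*I*√337 - 165432) = √(-165432 + 6*I*√337)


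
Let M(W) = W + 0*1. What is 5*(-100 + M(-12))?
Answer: -560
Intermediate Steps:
M(W) = W (M(W) = W + 0 = W)
5*(-100 + M(-12)) = 5*(-100 - 12) = 5*(-112) = -560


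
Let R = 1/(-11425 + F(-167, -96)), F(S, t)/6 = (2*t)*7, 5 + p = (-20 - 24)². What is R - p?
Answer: -37633260/19489 ≈ -1931.0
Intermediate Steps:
p = 1931 (p = -5 + (-20 - 24)² = -5 + (-44)² = -5 + 1936 = 1931)
F(S, t) = 84*t (F(S, t) = 6*((2*t)*7) = 6*(14*t) = 84*t)
R = -1/19489 (R = 1/(-11425 + 84*(-96)) = 1/(-11425 - 8064) = 1/(-19489) = -1/19489 ≈ -5.1311e-5)
R - p = -1/19489 - 1*1931 = -1/19489 - 1931 = -37633260/19489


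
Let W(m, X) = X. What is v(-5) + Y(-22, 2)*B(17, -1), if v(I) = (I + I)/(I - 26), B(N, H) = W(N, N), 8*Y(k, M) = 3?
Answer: 1661/248 ≈ 6.6976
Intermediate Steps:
Y(k, M) = 3/8 (Y(k, M) = (1/8)*3 = 3/8)
B(N, H) = N
v(I) = 2*I/(-26 + I) (v(I) = (2*I)/(-26 + I) = 2*I/(-26 + I))
v(-5) + Y(-22, 2)*B(17, -1) = 2*(-5)/(-26 - 5) + (3/8)*17 = 2*(-5)/(-31) + 51/8 = 2*(-5)*(-1/31) + 51/8 = 10/31 + 51/8 = 1661/248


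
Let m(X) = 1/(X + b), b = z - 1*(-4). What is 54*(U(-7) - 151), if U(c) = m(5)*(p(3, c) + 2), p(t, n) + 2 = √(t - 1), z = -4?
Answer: -8154 + 54*√2/5 ≈ -8138.7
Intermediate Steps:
b = 0 (b = -4 - 1*(-4) = -4 + 4 = 0)
p(t, n) = -2 + √(-1 + t) (p(t, n) = -2 + √(t - 1) = -2 + √(-1 + t))
m(X) = 1/X (m(X) = 1/(X + 0) = 1/X)
U(c) = √2/5 (U(c) = ((-2 + √(-1 + 3)) + 2)/5 = ((-2 + √2) + 2)/5 = √2/5)
54*(U(-7) - 151) = 54*(√2/5 - 151) = 54*(-151 + √2/5) = -8154 + 54*√2/5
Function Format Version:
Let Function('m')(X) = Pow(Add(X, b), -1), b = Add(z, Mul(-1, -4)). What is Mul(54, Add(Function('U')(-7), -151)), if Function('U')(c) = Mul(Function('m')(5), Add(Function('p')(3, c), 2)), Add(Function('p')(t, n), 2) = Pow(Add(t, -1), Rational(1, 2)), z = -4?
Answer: Add(-8154, Mul(Rational(54, 5), Pow(2, Rational(1, 2)))) ≈ -8138.7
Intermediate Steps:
b = 0 (b = Add(-4, Mul(-1, -4)) = Add(-4, 4) = 0)
Function('p')(t, n) = Add(-2, Pow(Add(-1, t), Rational(1, 2))) (Function('p')(t, n) = Add(-2, Pow(Add(t, -1), Rational(1, 2))) = Add(-2, Pow(Add(-1, t), Rational(1, 2))))
Function('m')(X) = Pow(X, -1) (Function('m')(X) = Pow(Add(X, 0), -1) = Pow(X, -1))
Function('U')(c) = Mul(Rational(1, 5), Pow(2, Rational(1, 2))) (Function('U')(c) = Mul(Pow(5, -1), Add(Add(-2, Pow(Add(-1, 3), Rational(1, 2))), 2)) = Mul(Rational(1, 5), Add(Add(-2, Pow(2, Rational(1, 2))), 2)) = Mul(Rational(1, 5), Pow(2, Rational(1, 2))))
Mul(54, Add(Function('U')(-7), -151)) = Mul(54, Add(Mul(Rational(1, 5), Pow(2, Rational(1, 2))), -151)) = Mul(54, Add(-151, Mul(Rational(1, 5), Pow(2, Rational(1, 2))))) = Add(-8154, Mul(Rational(54, 5), Pow(2, Rational(1, 2))))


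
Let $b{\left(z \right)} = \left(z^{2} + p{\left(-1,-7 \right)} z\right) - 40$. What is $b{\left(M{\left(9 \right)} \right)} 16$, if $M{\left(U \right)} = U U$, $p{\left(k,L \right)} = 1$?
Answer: $105632$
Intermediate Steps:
$M{\left(U \right)} = U^{2}$
$b{\left(z \right)} = -40 + z + z^{2}$ ($b{\left(z \right)} = \left(z^{2} + 1 z\right) - 40 = \left(z^{2} + z\right) - 40 = \left(z + z^{2}\right) - 40 = -40 + z + z^{2}$)
$b{\left(M{\left(9 \right)} \right)} 16 = \left(-40 + 9^{2} + \left(9^{2}\right)^{2}\right) 16 = \left(-40 + 81 + 81^{2}\right) 16 = \left(-40 + 81 + 6561\right) 16 = 6602 \cdot 16 = 105632$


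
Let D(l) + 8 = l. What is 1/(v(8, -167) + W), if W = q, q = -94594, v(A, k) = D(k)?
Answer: -1/94769 ≈ -1.0552e-5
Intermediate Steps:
D(l) = -8 + l
v(A, k) = -8 + k
W = -94594
1/(v(8, -167) + W) = 1/((-8 - 167) - 94594) = 1/(-175 - 94594) = 1/(-94769) = -1/94769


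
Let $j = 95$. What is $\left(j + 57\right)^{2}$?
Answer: $23104$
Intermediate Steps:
$\left(j + 57\right)^{2} = \left(95 + 57\right)^{2} = 152^{2} = 23104$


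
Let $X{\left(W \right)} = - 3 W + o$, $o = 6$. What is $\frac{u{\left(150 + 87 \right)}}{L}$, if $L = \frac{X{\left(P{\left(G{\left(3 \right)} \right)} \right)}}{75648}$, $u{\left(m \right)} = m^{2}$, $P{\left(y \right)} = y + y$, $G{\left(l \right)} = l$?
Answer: $-354089376$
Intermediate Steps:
$P{\left(y \right)} = 2 y$
$X{\left(W \right)} = 6 - 3 W$ ($X{\left(W \right)} = - 3 W + 6 = 6 - 3 W$)
$L = - \frac{1}{6304}$ ($L = \frac{6 - 3 \cdot 2 \cdot 3}{75648} = \left(6 - 18\right) \frac{1}{75648} = \left(-12\right) \frac{1}{75648} = - \frac{1}{6304} \approx -0.00015863$)
$\frac{u{\left(150 + 87 \right)}}{L} = \frac{\left(150 + 87\right)^{2}}{- \frac{1}{6304}} = 237^{2} \left(-6304\right) = 56169 \left(-6304\right) = -354089376$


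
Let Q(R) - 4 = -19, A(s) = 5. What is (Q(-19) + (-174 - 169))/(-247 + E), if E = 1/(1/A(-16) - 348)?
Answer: 311281/214769 ≈ 1.4494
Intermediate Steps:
Q(R) = -15 (Q(R) = 4 - 19 = -15)
E = -5/1739 (E = 1/(1/5 - 348) = 1/(⅕ - 348) = 1/(-1739/5) = -5/1739 ≈ -0.0028752)
(Q(-19) + (-174 - 169))/(-247 + E) = (-15 + (-174 - 169))/(-247 - 5/1739) = (-15 - 343)/(-429538/1739) = -358*(-1739/429538) = 311281/214769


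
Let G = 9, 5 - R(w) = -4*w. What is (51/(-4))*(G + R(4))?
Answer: -765/2 ≈ -382.50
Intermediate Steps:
R(w) = 5 + 4*w (R(w) = 5 - (-4)*w = 5 + 4*w)
(51/(-4))*(G + R(4)) = (51/(-4))*(9 + (5 + 4*4)) = (51*(-1/4))*(9 + (5 + 16)) = -51*(9 + 21)/4 = -51/4*30 = -765/2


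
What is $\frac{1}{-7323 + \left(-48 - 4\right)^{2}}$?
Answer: $- \frac{1}{4619} \approx -0.0002165$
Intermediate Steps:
$\frac{1}{-7323 + \left(-48 - 4\right)^{2}} = \frac{1}{-7323 + \left(-52\right)^{2}} = \frac{1}{-7323 + 2704} = \frac{1}{-4619} = - \frac{1}{4619}$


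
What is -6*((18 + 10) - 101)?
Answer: 438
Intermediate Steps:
-6*((18 + 10) - 101) = -6*(28 - 101) = -6*(-73) = 438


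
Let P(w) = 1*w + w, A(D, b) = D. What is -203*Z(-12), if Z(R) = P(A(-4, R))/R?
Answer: -406/3 ≈ -135.33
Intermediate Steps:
P(w) = 2*w (P(w) = w + w = 2*w)
Z(R) = -8/R (Z(R) = (2*(-4))/R = -8/R)
-203*Z(-12) = -(-1624)/(-12) = -(-1624)*(-1)/12 = -203*⅔ = -406/3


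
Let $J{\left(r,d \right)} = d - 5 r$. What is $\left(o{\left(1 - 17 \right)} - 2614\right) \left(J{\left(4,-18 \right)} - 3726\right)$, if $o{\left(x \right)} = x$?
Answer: $9899320$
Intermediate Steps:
$\left(o{\left(1 - 17 \right)} - 2614\right) \left(J{\left(4,-18 \right)} - 3726\right) = \left(\left(1 - 17\right) - 2614\right) \left(\left(-18 - 20\right) - 3726\right) = \left(-16 - 2614\right) \left(\left(-18 - 20\right) - 3726\right) = - 2630 \left(-38 - 3726\right) = \left(-2630\right) \left(-3764\right) = 9899320$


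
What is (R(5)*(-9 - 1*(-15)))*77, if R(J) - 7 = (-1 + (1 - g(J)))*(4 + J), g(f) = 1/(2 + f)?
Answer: 2640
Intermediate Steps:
R(J) = 7 - (4 + J)/(2 + J) (R(J) = 7 + (-1 + (1 - 1/(2 + J)))*(4 + J) = 7 + (-1/(2 + J))*(4 + J) = 7 - (4 + J)/(2 + J))
(R(5)*(-9 - 1*(-15)))*77 = ((2*(5 + 3*5)/(2 + 5))*(-9 - 1*(-15)))*77 = ((2*(5 + 15)/7)*(-9 + 15))*77 = ((2*(⅐)*20)*6)*77 = ((40/7)*6)*77 = (240/7)*77 = 2640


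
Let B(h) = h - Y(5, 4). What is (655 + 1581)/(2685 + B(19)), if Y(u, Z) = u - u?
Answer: 43/52 ≈ 0.82692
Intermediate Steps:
Y(u, Z) = 0
B(h) = h (B(h) = h - 1*0 = h + 0 = h)
(655 + 1581)/(2685 + B(19)) = (655 + 1581)/(2685 + 19) = 2236/2704 = 2236*(1/2704) = 43/52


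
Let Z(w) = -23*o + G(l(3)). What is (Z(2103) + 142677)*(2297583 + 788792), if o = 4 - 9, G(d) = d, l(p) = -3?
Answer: 440700399875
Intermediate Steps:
o = -5
Z(w) = 112 (Z(w) = -23*(-5) - 3 = 115 - 3 = 112)
(Z(2103) + 142677)*(2297583 + 788792) = (112 + 142677)*(2297583 + 788792) = 142789*3086375 = 440700399875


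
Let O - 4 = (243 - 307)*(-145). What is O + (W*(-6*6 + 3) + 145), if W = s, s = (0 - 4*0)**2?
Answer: 9429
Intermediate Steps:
O = 9284 (O = 4 + (243 - 307)*(-145) = 4 - 64*(-145) = 4 + 9280 = 9284)
s = 0 (s = (0 + 0)**2 = 0**2 = 0)
W = 0
O + (W*(-6*6 + 3) + 145) = 9284 + (0*(-6*6 + 3) + 145) = 9284 + (0*(-36 + 3) + 145) = 9284 + (0*(-33) + 145) = 9284 + (0 + 145) = 9284 + 145 = 9429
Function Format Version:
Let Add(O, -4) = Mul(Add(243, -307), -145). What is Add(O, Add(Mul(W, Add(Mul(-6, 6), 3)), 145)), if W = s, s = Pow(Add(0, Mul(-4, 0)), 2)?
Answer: 9429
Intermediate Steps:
O = 9284 (O = Add(4, Mul(Add(243, -307), -145)) = Add(4, Mul(-64, -145)) = Add(4, 9280) = 9284)
s = 0 (s = Pow(Add(0, 0), 2) = Pow(0, 2) = 0)
W = 0
Add(O, Add(Mul(W, Add(Mul(-6, 6), 3)), 145)) = Add(9284, Add(Mul(0, Add(Mul(-6, 6), 3)), 145)) = Add(9284, Add(Mul(0, Add(-36, 3)), 145)) = Add(9284, Add(Mul(0, -33), 145)) = Add(9284, Add(0, 145)) = Add(9284, 145) = 9429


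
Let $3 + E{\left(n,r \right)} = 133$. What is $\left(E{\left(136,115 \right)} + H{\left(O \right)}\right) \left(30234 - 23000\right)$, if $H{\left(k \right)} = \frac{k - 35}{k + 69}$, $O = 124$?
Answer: $\frac{182144886}{193} \approx 9.4376 \cdot 10^{5}$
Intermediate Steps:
$E{\left(n,r \right)} = 130$ ($E{\left(n,r \right)} = -3 + 133 = 130$)
$H{\left(k \right)} = \frac{-35 + k}{69 + k}$
$\left(E{\left(136,115 \right)} + H{\left(O \right)}\right) \left(30234 - 23000\right) = \left(130 + \frac{-35 + 124}{69 + 124}\right) \left(30234 - 23000\right) = \left(130 + \frac{1}{193} \cdot 89\right) 7234 = \left(130 + \frac{89}{193}\right) 7234 = \frac{25179}{193} \cdot 7234 = \frac{182144886}{193}$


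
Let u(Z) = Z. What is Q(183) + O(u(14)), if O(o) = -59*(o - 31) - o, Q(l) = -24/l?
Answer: 60321/61 ≈ 988.87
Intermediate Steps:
O(o) = 1829 - 60*o (O(o) = -59*(-31 + o) - o = (1829 - 59*o) - o = 1829 - 60*o)
Q(183) + O(u(14)) = -24/183 + (1829 - 60*14) = -24*1/183 + (1829 - 840) = -8/61 + 989 = 60321/61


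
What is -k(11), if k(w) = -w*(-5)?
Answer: -55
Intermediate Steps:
k(w) = 5*w
-k(11) = -5*11 = -1*55 = -55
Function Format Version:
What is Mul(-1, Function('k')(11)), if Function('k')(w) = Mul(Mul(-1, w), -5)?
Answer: -55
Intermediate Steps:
Function('k')(w) = Mul(5, w)
Mul(-1, Function('k')(11)) = Mul(-1, Mul(5, 11)) = Mul(-1, 55) = -55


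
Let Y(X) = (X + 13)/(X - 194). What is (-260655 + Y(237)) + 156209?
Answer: -4490928/43 ≈ -1.0444e+5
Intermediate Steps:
Y(X) = (13 + X)/(-194 + X)
(-260655 + Y(237)) + 156209 = (-260655 + (13 + 237)/(-194 + 237)) + 156209 = (-260655 + 250/43) + 156209 = -11207915/43 + 156209 = -4490928/43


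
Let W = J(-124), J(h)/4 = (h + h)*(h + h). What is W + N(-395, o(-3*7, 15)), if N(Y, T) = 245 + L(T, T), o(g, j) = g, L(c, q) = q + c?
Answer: 246219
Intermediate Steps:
L(c, q) = c + q
N(Y, T) = 245 + 2*T (N(Y, T) = 245 + (T + T) = 245 + 2*T)
J(h) = 16*h**2 (J(h) = 4*((h + h)*(h + h)) = 4*((2*h)*(2*h)) = 4*(4*h**2) = 16*h**2)
W = 246016 (W = 16*(-124)**2 = 16*15376 = 246016)
W + N(-395, o(-3*7, 15)) = 246016 + (245 + 2*(-3*7)) = 246016 + (245 + 2*(-21)) = 246016 + (245 - 42) = 246016 + 203 = 246219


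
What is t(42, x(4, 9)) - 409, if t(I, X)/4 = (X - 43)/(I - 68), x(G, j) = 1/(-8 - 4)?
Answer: -31385/78 ≈ -402.37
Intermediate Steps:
x(G, j) = -1/12 (x(G, j) = 1/(-12) = -1/12)
t(I, X) = 4*(-43 + X)/(-68 + I) (t(I, X) = 4*((X - 43)/(I - 68)) = 4*((-43 + X)/(-68 + I)) = 4*(-43 + X)/(-68 + I))
t(42, x(4, 9)) - 409 = 4*(-43 - 1/12)/(-68 + 42) - 409 = 4*(-517/12)/(-26) - 409 = 4*(-1/26)*(-517/12) - 409 = 517/78 - 409 = -31385/78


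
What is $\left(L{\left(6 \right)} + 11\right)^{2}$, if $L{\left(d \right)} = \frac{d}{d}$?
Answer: $144$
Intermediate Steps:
$L{\left(d \right)} = 1$
$\left(L{\left(6 \right)} + 11\right)^{2} = \left(1 + 11\right)^{2} = 12^{2} = 144$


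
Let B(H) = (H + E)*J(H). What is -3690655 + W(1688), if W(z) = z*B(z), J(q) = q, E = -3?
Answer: 4797453985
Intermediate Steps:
B(H) = H*(-3 + H) (B(H) = (H - 3)*H = (-3 + H)*H = H*(-3 + H))
W(z) = z²*(-3 + z) (W(z) = z*(z*(-3 + z)) = z²*(-3 + z))
-3690655 + W(1688) = -3690655 + 1688²*(-3 + 1688) = -3690655 + 2849344*1685 = -3690655 + 4801144640 = 4797453985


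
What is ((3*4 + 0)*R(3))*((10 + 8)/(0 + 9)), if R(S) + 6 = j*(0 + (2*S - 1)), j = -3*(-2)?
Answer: 576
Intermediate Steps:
j = 6
R(S) = -12 + 12*S (R(S) = -6 + 6*(0 + (2*S - 1)) = -6 + 6*(0 + (-1 + 2*S)) = -6 + 6*(-1 + 2*S) = -6 + (-6 + 12*S) = -12 + 12*S)
((3*4 + 0)*R(3))*((10 + 8)/(0 + 9)) = ((3*4 + 0)*(-12 + 12*3))*((10 + 8)/(0 + 9)) = ((12 + 0)*(-12 + 36))*(18/9) = (12*24)*(18*(⅑)) = 288*2 = 576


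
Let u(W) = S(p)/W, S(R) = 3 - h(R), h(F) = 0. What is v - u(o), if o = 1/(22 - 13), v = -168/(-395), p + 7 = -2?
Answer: -10497/395 ≈ -26.575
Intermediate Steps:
p = -9 (p = -7 - 2 = -9)
S(R) = 3 (S(R) = 3 - 1*0 = 3 + 0 = 3)
v = 168/395 (v = -168*(-1/395) = 168/395 ≈ 0.42532)
o = ⅑ (o = 1/9 = ⅑ ≈ 0.11111)
u(W) = 3/W
v - u(o) = 168/395 - 3/⅑ = 168/395 - 3*9 = 168/395 - 1*27 = 168/395 - 27 = -10497/395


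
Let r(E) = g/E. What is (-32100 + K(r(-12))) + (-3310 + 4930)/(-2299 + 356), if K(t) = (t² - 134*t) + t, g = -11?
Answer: -9015432685/279792 ≈ -32222.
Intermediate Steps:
r(E) = -11/E
K(t) = t² - 133*t
(-32100 + K(r(-12))) + (-3310 + 4930)/(-2299 + 356) = (-32100 + (-11/(-12))*(-133 - 11/(-12))) + (-3310 + 4930)/(-2299 + 356) = (-32100 + (-11*(-1/12))*(-133 - 11*(-1/12))) + 1620/(-1943) = (-32100 + 11*(-133 + 11/12)/12) + 1620*(-1/1943) = (-32100 + (11/12)*(-1585/12)) - 1620/1943 = (-32100 - 17435/144) - 1620/1943 = -4639835/144 - 1620/1943 = -9015432685/279792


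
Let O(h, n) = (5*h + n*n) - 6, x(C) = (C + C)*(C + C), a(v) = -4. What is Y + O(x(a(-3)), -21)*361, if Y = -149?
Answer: 272406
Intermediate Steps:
x(C) = 4*C**2 (x(C) = (2*C)*(2*C) = 4*C**2)
O(h, n) = -6 + n**2 + 5*h (O(h, n) = (5*h + n**2) - 6 = (n**2 + 5*h) - 6 = -6 + n**2 + 5*h)
Y + O(x(a(-3)), -21)*361 = -149 + (-6 + (-21)**2 + 5*(4*(-4)**2))*361 = -149 + (-6 + 441 + 5*(4*16))*361 = -149 + (-6 + 441 + 5*64)*361 = -149 + (-6 + 441 + 320)*361 = -149 + 755*361 = -149 + 272555 = 272406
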